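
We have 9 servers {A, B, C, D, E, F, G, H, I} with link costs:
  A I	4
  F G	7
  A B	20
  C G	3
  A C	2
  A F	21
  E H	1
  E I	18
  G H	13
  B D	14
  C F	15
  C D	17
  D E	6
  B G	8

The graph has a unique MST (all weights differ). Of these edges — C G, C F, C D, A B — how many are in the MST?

1

Sort edges by weight, then run Kruskal:
E H (1): add — endpoints in different components.
A C (2): add — endpoints in different components.
C G (3): add — endpoints in different components.
A I (4): add — endpoints in different components.
D E (6): add — endpoints in different components.
F G (7): add — endpoints in different components.
B G (8): add — endpoints in different components.
G H (13): add — endpoints in different components.
MST edge set: {E H, A C, C G, A I, D E, F G, B G, G H}.
Of the listed edges, {C G} are in the MST → 1.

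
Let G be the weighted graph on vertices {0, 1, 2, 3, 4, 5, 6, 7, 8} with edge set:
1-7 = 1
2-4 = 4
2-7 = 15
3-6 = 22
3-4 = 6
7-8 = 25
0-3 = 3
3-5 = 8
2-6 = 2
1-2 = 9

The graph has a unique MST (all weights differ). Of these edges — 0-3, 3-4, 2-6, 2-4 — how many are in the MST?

4

Sort edges by weight, then run Kruskal:
1-7 (1): add — endpoints in different components.
2-6 (2): add — endpoints in different components.
0-3 (3): add — endpoints in different components.
2-4 (4): add — endpoints in different components.
3-4 (6): add — endpoints in different components.
3-5 (8): add — endpoints in different components.
1-2 (9): add — endpoints in different components.
2-7 (15): skip — 2 and 7 already connected.
3-6 (22): skip — 3 and 6 already connected.
7-8 (25): add — endpoints in different components.
MST edge set: {1-7, 2-6, 0-3, 2-4, 3-4, 3-5, 1-2, 7-8}.
Of the listed edges, {0-3, 3-4, 2-6, 2-4} are in the MST → 4.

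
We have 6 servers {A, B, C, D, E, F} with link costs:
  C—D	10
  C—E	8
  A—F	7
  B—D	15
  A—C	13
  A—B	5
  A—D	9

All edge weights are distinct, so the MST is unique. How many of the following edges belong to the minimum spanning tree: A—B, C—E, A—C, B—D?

2

Kruskal's algorithm — process edges by increasing weight (ties by edge label):
A—B (5): add — endpoints in different components.
A—F (7): add — endpoints in different components.
C—E (8): add — endpoints in different components.
A—D (9): add — endpoints in different components.
C—D (10): add — endpoints in different components.
MST edge set: {A—B, A—F, C—E, A—D, C—D}.
Of the listed edges, {A—B, C—E} are in the MST → 2.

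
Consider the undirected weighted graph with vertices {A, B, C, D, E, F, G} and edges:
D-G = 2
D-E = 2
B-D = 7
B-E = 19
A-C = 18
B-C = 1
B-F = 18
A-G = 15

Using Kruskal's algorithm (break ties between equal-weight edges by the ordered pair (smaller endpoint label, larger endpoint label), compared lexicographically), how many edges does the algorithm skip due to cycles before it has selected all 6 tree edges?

Kruskal's algorithm — process edges by increasing weight (ties by edge label):
B-C (1): add. Components now {A} {B,C} {D} {E} {F} {G}
D-E (2): add. Components now {A} {B,C} {D,E} {F} {G}
D-G (2): add. Components now {A} {B,C} {D,E,G} {F}
B-D (7): add. Components now {A} {B,C,D,E,G} {F}
A-G (15): add. Components now {A,B,C,D,E,G} {F}
A-C (18): skip — A and C already connected.
B-F (18): add. Components now {A,B,C,D,E,F,G}
Edges rejected before the tree was complete: 1.

1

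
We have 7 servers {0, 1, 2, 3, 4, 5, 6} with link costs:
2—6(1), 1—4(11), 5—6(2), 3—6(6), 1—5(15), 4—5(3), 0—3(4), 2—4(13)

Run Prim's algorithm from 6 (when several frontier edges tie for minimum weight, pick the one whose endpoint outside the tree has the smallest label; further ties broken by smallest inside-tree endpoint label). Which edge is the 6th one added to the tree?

Grow the tree from 6 using Prim:
Step 1: frontier [2—6 1, 5—6 2, 3—6 6] → take 2—6 (1); add 2.
Step 2: frontier [2—4 13, 5—6 2, 3—6 6] → take 5—6 (2); add 5.
Step 3: frontier [2—4 13, 4—5 3, 1—5 15, 3—6 6] → take 4—5 (3); add 4.
Step 4: frontier [1—4 11, 1—5 15, 3—6 6] → take 3—6 (6); add 3.
Step 5: frontier [0—3 4, 1—4 11, 1—5 15] → take 0—3 (4); add 0.
Step 6: frontier [1—4 11, 1—5 15] → take 1—4 (11); add 1.
The 6th edge added is 1—4.

1-4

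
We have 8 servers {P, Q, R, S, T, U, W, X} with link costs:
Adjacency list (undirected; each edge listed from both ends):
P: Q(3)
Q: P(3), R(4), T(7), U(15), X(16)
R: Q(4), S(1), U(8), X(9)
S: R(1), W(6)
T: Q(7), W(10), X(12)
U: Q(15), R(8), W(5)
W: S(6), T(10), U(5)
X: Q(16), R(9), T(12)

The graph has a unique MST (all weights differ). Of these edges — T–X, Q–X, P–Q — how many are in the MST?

Sort edges by weight, then run Kruskal:
R–S (1): add — endpoints in different components.
P–Q (3): add — endpoints in different components.
Q–R (4): add — endpoints in different components.
U–W (5): add — endpoints in different components.
S–W (6): add — endpoints in different components.
Q–T (7): add — endpoints in different components.
R–U (8): skip — R and U already connected.
R–X (9): add — endpoints in different components.
MST edge set: {R–S, P–Q, Q–R, U–W, S–W, Q–T, R–X}.
Of the listed edges, {P–Q} are in the MST → 1.

1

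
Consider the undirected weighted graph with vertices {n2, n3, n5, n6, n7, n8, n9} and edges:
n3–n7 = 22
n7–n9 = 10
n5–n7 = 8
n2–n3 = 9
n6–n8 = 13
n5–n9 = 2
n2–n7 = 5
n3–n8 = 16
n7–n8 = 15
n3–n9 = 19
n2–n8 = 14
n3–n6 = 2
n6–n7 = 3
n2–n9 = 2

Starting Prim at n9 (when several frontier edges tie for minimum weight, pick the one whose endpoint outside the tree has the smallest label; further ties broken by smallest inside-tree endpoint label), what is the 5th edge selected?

Grow the tree from n9 using Prim:
Step 1: cheapest edge leaving the tree is n2–n9 (2); add n2.
Step 2: cheapest edge leaving the tree is n5–n9 (2); add n5.
Step 3: cheapest edge leaving the tree is n2–n7 (5); add n7.
Step 4: cheapest edge leaving the tree is n6–n7 (3); add n6.
Step 5: cheapest edge leaving the tree is n3–n6 (2); add n3.
Step 6: cheapest edge leaving the tree is n6–n8 (13); add n8.
The 5th edge added is n3–n6.

n3-n6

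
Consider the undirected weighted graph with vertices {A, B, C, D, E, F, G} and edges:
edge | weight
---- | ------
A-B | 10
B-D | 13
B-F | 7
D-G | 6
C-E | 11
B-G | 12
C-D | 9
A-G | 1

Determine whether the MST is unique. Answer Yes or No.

Yes

Sort edges by weight, then run Kruskal:
A-G (1): add. Components now {A,G} {B} {C} {D} {E} {F}
D-G (6): add. Components now {A,D,G} {B} {C} {E} {F}
B-F (7): add. Components now {A,D,G} {B,F} {C} {E}
C-D (9): add. Components now {A,C,D,G} {B,F} {E}
A-B (10): add. Components now {A,B,C,D,F,G} {E}
C-E (11): add. Components now {A,B,C,D,E,F,G}
Every non-tree edge has weight strictly greater than the heaviest edge on the tree path between its endpoints, so the MST is unique.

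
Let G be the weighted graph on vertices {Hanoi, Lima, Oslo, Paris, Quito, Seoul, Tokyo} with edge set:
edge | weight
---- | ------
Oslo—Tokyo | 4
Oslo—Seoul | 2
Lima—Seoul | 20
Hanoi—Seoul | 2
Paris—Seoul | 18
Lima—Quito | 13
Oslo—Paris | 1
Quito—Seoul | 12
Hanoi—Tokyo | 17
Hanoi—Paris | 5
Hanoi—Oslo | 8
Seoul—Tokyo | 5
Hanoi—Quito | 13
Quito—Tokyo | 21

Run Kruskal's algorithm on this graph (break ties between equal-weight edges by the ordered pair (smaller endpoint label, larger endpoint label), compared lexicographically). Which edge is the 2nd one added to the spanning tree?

Sort edges by weight, then run Kruskal:
Oslo—Paris (1): add. Components now {Oslo,Paris} {Quito} {Seoul} {Tokyo} {Hanoi} {Lima}
Hanoi—Seoul (2): add. Components now {Oslo,Paris} {Quito} {Hanoi,Seoul} {Tokyo} {Lima}
Oslo—Seoul (2): add. Components now {Hanoi,Oslo,Paris,Seoul} {Quito} {Tokyo} {Lima}
Oslo—Tokyo (4): add. Components now {Hanoi,Oslo,Paris,Seoul,Tokyo} {Quito} {Lima}
Hanoi—Paris (5): skip — Paris and Hanoi already connected.
Seoul—Tokyo (5): skip — Seoul and Tokyo already connected.
Hanoi—Oslo (8): skip — Hanoi and Oslo already connected.
Quito—Seoul (12): add. Components now {Hanoi,Oslo,Paris,Quito,Seoul,Tokyo} {Lima}
Hanoi—Quito (13): skip — Quito and Hanoi already connected.
Lima—Quito (13): add. Components now {Hanoi,Lima,Oslo,Paris,Quito,Seoul,Tokyo}
The 2nd edge added is Hanoi—Seoul.

Hanoi-Seoul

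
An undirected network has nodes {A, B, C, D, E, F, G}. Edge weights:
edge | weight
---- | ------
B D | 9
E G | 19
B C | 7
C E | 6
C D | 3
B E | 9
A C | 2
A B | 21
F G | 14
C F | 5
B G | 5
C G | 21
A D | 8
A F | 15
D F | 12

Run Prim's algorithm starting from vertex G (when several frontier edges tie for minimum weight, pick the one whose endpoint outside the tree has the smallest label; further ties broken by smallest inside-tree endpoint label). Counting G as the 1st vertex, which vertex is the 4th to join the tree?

A

Prim, starting at G.
Step 1: cheapest edge leaving the tree is B G (5); add B.
Step 2: cheapest edge leaving the tree is B C (7); add C.
Step 3: cheapest edge leaving the tree is A C (2); add A.
Step 4: cheapest edge leaving the tree is C D (3); add D.
Step 5: cheapest edge leaving the tree is C F (5); add F.
Step 6: cheapest edge leaving the tree is C E (6); add E.
Vertex order: G, B, C, A, D, F, E. The 4th vertex is A.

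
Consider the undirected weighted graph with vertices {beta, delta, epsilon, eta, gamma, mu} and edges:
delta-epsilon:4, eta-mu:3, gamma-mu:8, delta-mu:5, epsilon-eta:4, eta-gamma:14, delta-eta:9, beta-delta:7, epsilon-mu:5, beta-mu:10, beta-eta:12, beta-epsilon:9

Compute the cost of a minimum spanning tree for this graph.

26

Kruskal's algorithm — process edges by increasing weight (ties by edge label):
eta-mu (3): add. Components now {eta,mu} {beta} {delta} {gamma} {epsilon}
delta-epsilon (4): add. Components now {eta,mu} {beta} {delta,epsilon} {gamma}
epsilon-eta (4): add. Components now {delta,epsilon,eta,mu} {beta} {gamma}
delta-mu (5): skip — delta and mu already connected.
epsilon-mu (5): skip — mu and epsilon already connected.
beta-delta (7): add. Components now {beta,delta,epsilon,eta,mu} {gamma}
gamma-mu (8): add. Components now {beta,delta,epsilon,eta,gamma,mu}
MST edges: eta-mu, delta-epsilon, epsilon-eta, beta-delta, gamma-mu; total weight 3+4+4+7+8 = 26.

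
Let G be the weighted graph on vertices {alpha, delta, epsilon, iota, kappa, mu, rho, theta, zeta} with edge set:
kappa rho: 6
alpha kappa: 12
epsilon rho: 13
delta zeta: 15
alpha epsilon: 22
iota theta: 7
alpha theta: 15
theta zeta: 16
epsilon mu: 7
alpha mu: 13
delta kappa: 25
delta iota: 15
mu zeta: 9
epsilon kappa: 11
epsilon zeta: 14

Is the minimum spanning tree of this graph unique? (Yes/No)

Sort edges by weight, then run Kruskal:
kappa rho (6): add — endpoints in different components.
epsilon mu (7): add — endpoints in different components.
iota theta (7): add — endpoints in different components.
mu zeta (9): add — endpoints in different components.
epsilon kappa (11): add — endpoints in different components.
alpha kappa (12): add — endpoints in different components.
alpha mu (13): skip — alpha and mu already connected.
epsilon rho (13): skip — rho and epsilon already connected.
epsilon zeta (14): skip — epsilon and zeta already connected.
alpha theta (15): add — endpoints in different components.
delta iota (15): add — endpoints in different components.
Non-tree edge delta zeta has weight 15, equal to the heaviest edge on its tree cycle — swapping gives another MST of the same weight. Not unique.

No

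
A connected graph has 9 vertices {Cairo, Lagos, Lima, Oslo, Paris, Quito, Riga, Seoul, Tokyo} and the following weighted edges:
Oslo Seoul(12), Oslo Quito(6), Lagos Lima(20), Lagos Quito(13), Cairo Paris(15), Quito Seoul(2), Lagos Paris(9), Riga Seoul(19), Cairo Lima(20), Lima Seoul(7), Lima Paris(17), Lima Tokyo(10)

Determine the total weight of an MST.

Grow the tree from Lima using Prim:
Step 1: frontier [Lima Seoul 7, Lima Tokyo 10, Lima Paris 17, Cairo Lima 20, Lagos Lima 20] → take Lima Seoul (7); add Seoul.
Step 2: frontier [Lima Tokyo 10, Lima Paris 17, Cairo Lima 20, Lagos Lima 20, Quito Seoul 2, Oslo Seoul 12, Riga Seoul 19] → take Quito Seoul (2); add Quito.
Step 3: frontier [Lima Tokyo 10, Lima Paris 17, Cairo Lima 20, Lagos Lima 20, Oslo Quito 6, Lagos Quito 13, Oslo Seoul 12, Riga Seoul 19] → take Oslo Quito (6); add Oslo.
Step 4: frontier [Lima Tokyo 10, Lima Paris 17, Cairo Lima 20, Lagos Lima 20, Lagos Quito 13, Riga Seoul 19] → take Lima Tokyo (10); add Tokyo.
Step 5: frontier [Lima Paris 17, Cairo Lima 20, Lagos Lima 20, Lagos Quito 13, Riga Seoul 19] → take Lagos Quito (13); add Lagos.
Step 6: frontier [Lagos Paris 9, Lima Paris 17, Cairo Lima 20, Riga Seoul 19] → take Lagos Paris (9); add Paris.
Step 7: frontier [Cairo Lima 20, Cairo Paris 15, Riga Seoul 19] → take Cairo Paris (15); add Cairo.
Step 8: frontier [Riga Seoul 19] → take Riga Seoul (19); add Riga.
MST edges: Lima Seoul, Quito Seoul, Oslo Quito, Lima Tokyo, Lagos Quito, Lagos Paris, Cairo Paris, Riga Seoul; total weight 7+2+6+10+13+9+15+19 = 81.

81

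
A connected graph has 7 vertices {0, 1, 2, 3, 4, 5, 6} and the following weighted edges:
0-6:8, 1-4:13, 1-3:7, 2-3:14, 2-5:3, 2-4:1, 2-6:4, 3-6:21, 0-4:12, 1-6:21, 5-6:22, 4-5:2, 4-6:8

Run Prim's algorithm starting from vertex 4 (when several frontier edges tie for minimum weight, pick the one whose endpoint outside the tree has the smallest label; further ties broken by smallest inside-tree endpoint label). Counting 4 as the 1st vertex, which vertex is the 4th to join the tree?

6

Grow the tree from 4 using Prim:
Step 1: frontier [2-4 1, 4-5 2, 4-6 8, 0-4 12, 1-4 13] → take 2-4 (1); add 2.
Step 2: frontier [2-5 3, 2-6 4, 2-3 14, 4-5 2, 4-6 8, 0-4 12, 1-4 13] → take 4-5 (2); add 5.
Step 3: frontier [2-6 4, 2-3 14, 4-6 8, 0-4 12, 1-4 13, 5-6 22] → take 2-6 (4); add 6.
Step 4: frontier [2-3 14, 0-4 12, 1-4 13, 0-6 8, 1-6 21, 3-6 21] → take 0-6 (8); add 0.
Step 5: frontier [2-3 14, 1-4 13, 1-6 21, 3-6 21] → take 1-4 (13); add 1.
Step 6: frontier [1-3 7, 2-3 14, 3-6 21] → take 1-3 (7); add 3.
Vertex order: 4, 2, 5, 6, 0, 1, 3. The 4th vertex is 6.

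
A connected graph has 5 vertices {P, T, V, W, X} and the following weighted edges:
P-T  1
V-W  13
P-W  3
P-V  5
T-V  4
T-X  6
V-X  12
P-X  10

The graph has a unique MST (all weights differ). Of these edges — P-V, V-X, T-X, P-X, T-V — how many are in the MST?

Kruskal's algorithm — process edges by increasing weight (ties by edge label):
P-T (1): add. Components now {P,T} {W} {V} {X}
P-W (3): add. Components now {P,T,W} {V} {X}
T-V (4): add. Components now {P,T,V,W} {X}
P-V (5): skip — P and V already connected.
T-X (6): add. Components now {P,T,V,W,X}
MST edge set: {P-T, P-W, T-V, T-X}.
Of the listed edges, {T-X, T-V} are in the MST → 2.

2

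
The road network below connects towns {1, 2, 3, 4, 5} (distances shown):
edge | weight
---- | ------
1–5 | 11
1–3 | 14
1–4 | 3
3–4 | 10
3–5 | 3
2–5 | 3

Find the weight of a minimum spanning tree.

Kruskal: consider edges lightest-first.
1–4 (3): add — endpoints in different components.
2–5 (3): add — endpoints in different components.
3–5 (3): add — endpoints in different components.
3–4 (10): add — endpoints in different components.
MST edges: 1–4, 2–5, 3–5, 3–4; total weight 3+3+3+10 = 19.

19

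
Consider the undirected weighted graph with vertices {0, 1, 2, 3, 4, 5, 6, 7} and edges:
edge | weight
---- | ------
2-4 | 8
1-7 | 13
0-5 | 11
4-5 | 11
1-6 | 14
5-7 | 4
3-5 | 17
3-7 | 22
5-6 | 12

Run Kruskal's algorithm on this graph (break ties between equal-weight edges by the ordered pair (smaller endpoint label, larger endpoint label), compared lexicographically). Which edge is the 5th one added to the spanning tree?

5-6

Kruskal: consider edges lightest-first.
5-7 (4): add — endpoints in different components.
2-4 (8): add — endpoints in different components.
0-5 (11): add — endpoints in different components.
4-5 (11): add — endpoints in different components.
5-6 (12): add — endpoints in different components.
1-7 (13): add — endpoints in different components.
1-6 (14): skip — 1 and 6 already connected.
3-5 (17): add — endpoints in different components.
The 5th edge added is 5-6.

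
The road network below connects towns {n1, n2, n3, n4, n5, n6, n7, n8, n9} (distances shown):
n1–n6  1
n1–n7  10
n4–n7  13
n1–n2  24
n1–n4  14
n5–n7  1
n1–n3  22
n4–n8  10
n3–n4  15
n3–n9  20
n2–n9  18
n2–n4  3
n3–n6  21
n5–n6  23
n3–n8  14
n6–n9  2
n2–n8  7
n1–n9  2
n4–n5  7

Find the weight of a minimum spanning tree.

45

Prim, starting at n1.
Step 1: cheapest edge leaving the tree is n1–n6 (1); add n6.
Step 2: cheapest edge leaving the tree is n1–n9 (2); add n9.
Step 3: cheapest edge leaving the tree is n1–n7 (10); add n7.
Step 4: cheapest edge leaving the tree is n5–n7 (1); add n5.
Step 5: cheapest edge leaving the tree is n4–n5 (7); add n4.
Step 6: cheapest edge leaving the tree is n2–n4 (3); add n2.
Step 7: cheapest edge leaving the tree is n2–n8 (7); add n8.
Step 8: cheapest edge leaving the tree is n3–n8 (14); add n3.
MST edges: n1–n6, n1–n9, n1–n7, n5–n7, n4–n5, n2–n4, n2–n8, n3–n8; total weight 1+2+10+1+7+3+7+14 = 45.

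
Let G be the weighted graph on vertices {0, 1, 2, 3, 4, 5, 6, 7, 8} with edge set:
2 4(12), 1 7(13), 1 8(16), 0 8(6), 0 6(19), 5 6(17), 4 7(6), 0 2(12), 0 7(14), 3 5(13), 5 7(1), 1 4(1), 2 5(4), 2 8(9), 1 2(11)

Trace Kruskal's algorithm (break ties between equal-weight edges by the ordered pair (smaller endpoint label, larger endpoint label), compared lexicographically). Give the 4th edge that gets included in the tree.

Kruskal: consider edges lightest-first.
1 4 (1): add — endpoints in different components.
5 7 (1): add — endpoints in different components.
2 5 (4): add — endpoints in different components.
0 8 (6): add — endpoints in different components.
4 7 (6): add — endpoints in different components.
2 8 (9): add — endpoints in different components.
1 2 (11): skip — 1 and 2 already connected.
0 2 (12): skip — 0 and 2 already connected.
2 4 (12): skip — 2 and 4 already connected.
1 7 (13): skip — 1 and 7 already connected.
3 5 (13): add — endpoints in different components.
0 7 (14): skip — 0 and 7 already connected.
1 8 (16): skip — 1 and 8 already connected.
5 6 (17): add — endpoints in different components.
The 4th edge added is 0 8.

0-8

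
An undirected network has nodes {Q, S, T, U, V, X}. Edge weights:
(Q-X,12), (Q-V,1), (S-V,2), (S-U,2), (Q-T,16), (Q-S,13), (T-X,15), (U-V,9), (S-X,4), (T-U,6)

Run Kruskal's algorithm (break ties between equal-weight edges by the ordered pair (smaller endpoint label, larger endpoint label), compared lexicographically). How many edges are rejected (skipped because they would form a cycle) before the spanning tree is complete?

0

Sort edges by weight, then run Kruskal:
Q-V (1): add — endpoints in different components.
S-U (2): add — endpoints in different components.
S-V (2): add — endpoints in different components.
S-X (4): add — endpoints in different components.
T-U (6): add — endpoints in different components.
Edges rejected before the tree was complete: 0.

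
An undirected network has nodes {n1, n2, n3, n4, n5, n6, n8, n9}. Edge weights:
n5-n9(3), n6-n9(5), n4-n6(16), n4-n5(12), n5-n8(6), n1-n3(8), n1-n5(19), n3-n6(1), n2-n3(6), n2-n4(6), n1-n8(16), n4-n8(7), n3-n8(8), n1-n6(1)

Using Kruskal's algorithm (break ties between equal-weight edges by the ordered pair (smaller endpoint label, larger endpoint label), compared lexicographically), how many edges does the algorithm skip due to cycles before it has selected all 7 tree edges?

0

Kruskal: consider edges lightest-first.
n1-n6 (1): add — endpoints in different components.
n3-n6 (1): add — endpoints in different components.
n5-n9 (3): add — endpoints in different components.
n6-n9 (5): add — endpoints in different components.
n2-n3 (6): add — endpoints in different components.
n2-n4 (6): add — endpoints in different components.
n5-n8 (6): add — endpoints in different components.
Edges rejected before the tree was complete: 0.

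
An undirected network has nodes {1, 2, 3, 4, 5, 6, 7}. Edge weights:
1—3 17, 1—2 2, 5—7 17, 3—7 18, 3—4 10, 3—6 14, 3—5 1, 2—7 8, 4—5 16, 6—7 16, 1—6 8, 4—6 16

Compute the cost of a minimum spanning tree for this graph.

Prim's algorithm from 5:
Step 1: frontier [3—5 1, 4—5 16, 5—7 17] → take 3—5 (1); add 3.
Step 2: frontier [3—4 10, 3—6 14, 1—3 17, 3—7 18, 4—5 16, 5—7 17] → take 3—4 (10); add 4.
Step 3: frontier [3—6 14, 1—3 17, 3—7 18, 4—6 16, 5—7 17] → take 3—6 (14); add 6.
Step 4: frontier [1—3 17, 3—7 18, 5—7 17, 1—6 8, 6—7 16] → take 1—6 (8); add 1.
Step 5: frontier [1—2 2, 3—7 18, 5—7 17, 6—7 16] → take 1—2 (2); add 2.
Step 6: frontier [2—7 8, 3—7 18, 5—7 17, 6—7 16] → take 2—7 (8); add 7.
MST edges: 3—5, 3—4, 3—6, 1—6, 1—2, 2—7; total weight 1+10+14+8+2+8 = 43.

43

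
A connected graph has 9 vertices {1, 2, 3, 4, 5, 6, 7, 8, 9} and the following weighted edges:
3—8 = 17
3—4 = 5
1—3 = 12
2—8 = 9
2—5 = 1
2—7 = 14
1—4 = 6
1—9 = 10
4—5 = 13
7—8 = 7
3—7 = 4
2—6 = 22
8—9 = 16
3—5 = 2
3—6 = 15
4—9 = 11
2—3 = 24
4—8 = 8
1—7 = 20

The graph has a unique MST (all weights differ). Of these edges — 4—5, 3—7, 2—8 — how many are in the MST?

Sort edges by weight, then run Kruskal:
2—5 (1): add — endpoints in different components.
3—5 (2): add — endpoints in different components.
3—7 (4): add — endpoints in different components.
3—4 (5): add — endpoints in different components.
1—4 (6): add — endpoints in different components.
7—8 (7): add — endpoints in different components.
4—8 (8): skip — 4 and 8 already connected.
2—8 (9): skip — 2 and 8 already connected.
1—9 (10): add — endpoints in different components.
4—9 (11): skip — 4 and 9 already connected.
1—3 (12): skip — 1 and 3 already connected.
4—5 (13): skip — 4 and 5 already connected.
2—7 (14): skip — 2 and 7 already connected.
3—6 (15): add — endpoints in different components.
MST edge set: {2—5, 3—5, 3—7, 3—4, 1—4, 7—8, 1—9, 3—6}.
Of the listed edges, {3—7} are in the MST → 1.

1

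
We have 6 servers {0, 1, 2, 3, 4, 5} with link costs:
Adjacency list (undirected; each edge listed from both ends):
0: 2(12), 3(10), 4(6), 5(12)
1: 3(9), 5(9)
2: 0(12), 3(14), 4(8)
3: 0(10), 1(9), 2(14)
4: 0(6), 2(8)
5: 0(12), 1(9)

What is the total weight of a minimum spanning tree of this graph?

Sort edges by weight, then run Kruskal:
0–4 (6): add — endpoints in different components.
2–4 (8): add — endpoints in different components.
1–3 (9): add — endpoints in different components.
1–5 (9): add — endpoints in different components.
0–3 (10): add — endpoints in different components.
MST edges: 0–4, 2–4, 1–3, 1–5, 0–3; total weight 6+8+9+9+10 = 42.

42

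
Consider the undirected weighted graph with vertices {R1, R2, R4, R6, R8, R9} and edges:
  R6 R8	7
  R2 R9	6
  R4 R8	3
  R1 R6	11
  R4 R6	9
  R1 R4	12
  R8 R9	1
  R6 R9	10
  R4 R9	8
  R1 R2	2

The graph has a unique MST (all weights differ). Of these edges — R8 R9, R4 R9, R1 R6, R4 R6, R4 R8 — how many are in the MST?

Kruskal: consider edges lightest-first.
R8 R9 (1): add — endpoints in different components.
R1 R2 (2): add — endpoints in different components.
R4 R8 (3): add — endpoints in different components.
R2 R9 (6): add — endpoints in different components.
R6 R8 (7): add — endpoints in different components.
MST edge set: {R8 R9, R1 R2, R4 R8, R2 R9, R6 R8}.
Of the listed edges, {R8 R9, R4 R8} are in the MST → 2.

2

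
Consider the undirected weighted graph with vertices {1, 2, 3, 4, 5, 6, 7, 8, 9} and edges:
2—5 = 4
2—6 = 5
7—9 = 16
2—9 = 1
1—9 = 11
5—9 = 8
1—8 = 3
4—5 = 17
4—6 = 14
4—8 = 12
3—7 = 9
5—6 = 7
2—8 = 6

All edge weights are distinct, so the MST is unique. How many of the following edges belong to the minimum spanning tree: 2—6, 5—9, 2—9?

2

Kruskal: consider edges lightest-first.
2—9 (1): add — endpoints in different components.
1—8 (3): add — endpoints in different components.
2—5 (4): add — endpoints in different components.
2—6 (5): add — endpoints in different components.
2—8 (6): add — endpoints in different components.
5—6 (7): skip — 5 and 6 already connected.
5—9 (8): skip — 5 and 9 already connected.
3—7 (9): add — endpoints in different components.
1—9 (11): skip — 1 and 9 already connected.
4—8 (12): add — endpoints in different components.
4—6 (14): skip — 4 and 6 already connected.
7—9 (16): add — endpoints in different components.
MST edge set: {2—9, 1—8, 2—5, 2—6, 2—8, 3—7, 4—8, 7—9}.
Of the listed edges, {2—6, 2—9} are in the MST → 2.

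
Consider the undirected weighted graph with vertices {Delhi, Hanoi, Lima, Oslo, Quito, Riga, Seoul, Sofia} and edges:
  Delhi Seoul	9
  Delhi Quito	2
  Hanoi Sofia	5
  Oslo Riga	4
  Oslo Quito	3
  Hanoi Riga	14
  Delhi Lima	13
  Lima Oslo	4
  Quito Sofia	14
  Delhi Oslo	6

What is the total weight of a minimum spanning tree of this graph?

41

Kruskal: consider edges lightest-first.
Delhi Quito (2): add — endpoints in different components.
Oslo Quito (3): add — endpoints in different components.
Lima Oslo (4): add — endpoints in different components.
Oslo Riga (4): add — endpoints in different components.
Hanoi Sofia (5): add — endpoints in different components.
Delhi Oslo (6): skip — Delhi and Oslo already connected.
Delhi Seoul (9): add — endpoints in different components.
Delhi Lima (13): skip — Delhi and Lima already connected.
Hanoi Riga (14): add — endpoints in different components.
MST edges: Delhi Quito, Oslo Quito, Lima Oslo, Oslo Riga, Hanoi Sofia, Delhi Seoul, Hanoi Riga; total weight 2+3+4+4+5+9+14 = 41.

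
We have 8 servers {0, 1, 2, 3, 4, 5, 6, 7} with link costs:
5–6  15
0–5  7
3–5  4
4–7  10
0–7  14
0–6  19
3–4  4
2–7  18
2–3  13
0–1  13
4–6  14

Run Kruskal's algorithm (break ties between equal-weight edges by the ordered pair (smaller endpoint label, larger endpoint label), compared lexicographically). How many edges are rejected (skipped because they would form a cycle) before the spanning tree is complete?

Sort edges by weight, then run Kruskal:
3–4 (4): add — endpoints in different components.
3–5 (4): add — endpoints in different components.
0–5 (7): add — endpoints in different components.
4–7 (10): add — endpoints in different components.
0–1 (13): add — endpoints in different components.
2–3 (13): add — endpoints in different components.
0–7 (14): skip — 0 and 7 already connected.
4–6 (14): add — endpoints in different components.
Edges rejected before the tree was complete: 1.

1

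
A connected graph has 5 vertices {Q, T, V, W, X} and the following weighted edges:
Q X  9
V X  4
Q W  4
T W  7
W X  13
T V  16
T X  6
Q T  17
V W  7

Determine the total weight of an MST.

Grow the tree from X using Prim:
Step 1: cheapest edge leaving the tree is V X (4); add V.
Step 2: cheapest edge leaving the tree is T X (6); add T.
Step 3: cheapest edge leaving the tree is T W (7); add W.
Step 4: cheapest edge leaving the tree is Q W (4); add Q.
MST edges: V X, T X, T W, Q W; total weight 4+6+7+4 = 21.

21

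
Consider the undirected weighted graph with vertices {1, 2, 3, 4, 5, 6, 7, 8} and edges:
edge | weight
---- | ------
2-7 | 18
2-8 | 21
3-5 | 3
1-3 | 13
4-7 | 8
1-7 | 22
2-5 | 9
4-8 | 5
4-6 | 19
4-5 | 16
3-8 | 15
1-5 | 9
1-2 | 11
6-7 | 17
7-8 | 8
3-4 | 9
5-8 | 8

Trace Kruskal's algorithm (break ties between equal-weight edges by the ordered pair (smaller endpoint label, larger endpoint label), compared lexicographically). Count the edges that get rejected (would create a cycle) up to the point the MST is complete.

Kruskal: consider edges lightest-first.
3-5 (3): add — endpoints in different components.
4-8 (5): add — endpoints in different components.
4-7 (8): add — endpoints in different components.
5-8 (8): add — endpoints in different components.
7-8 (8): skip — 7 and 8 already connected.
1-5 (9): add — endpoints in different components.
2-5 (9): add — endpoints in different components.
3-4 (9): skip — 3 and 4 already connected.
1-2 (11): skip — 1 and 2 already connected.
1-3 (13): skip — 1 and 3 already connected.
3-8 (15): skip — 3 and 8 already connected.
4-5 (16): skip — 4 and 5 already connected.
6-7 (17): add — endpoints in different components.
Edges rejected before the tree was complete: 6.

6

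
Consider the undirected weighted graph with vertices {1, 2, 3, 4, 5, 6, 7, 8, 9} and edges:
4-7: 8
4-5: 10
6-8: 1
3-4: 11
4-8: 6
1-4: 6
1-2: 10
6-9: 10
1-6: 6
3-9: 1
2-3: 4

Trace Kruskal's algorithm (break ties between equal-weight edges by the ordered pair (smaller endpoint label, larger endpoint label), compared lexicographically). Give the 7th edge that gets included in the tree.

Sort edges by weight, then run Kruskal:
3-9 (1): add — endpoints in different components.
6-8 (1): add — endpoints in different components.
2-3 (4): add — endpoints in different components.
1-4 (6): add — endpoints in different components.
1-6 (6): add — endpoints in different components.
4-8 (6): skip — 4 and 8 already connected.
4-7 (8): add — endpoints in different components.
1-2 (10): add — endpoints in different components.
4-5 (10): add — endpoints in different components.
The 7th edge added is 1-2.

1-2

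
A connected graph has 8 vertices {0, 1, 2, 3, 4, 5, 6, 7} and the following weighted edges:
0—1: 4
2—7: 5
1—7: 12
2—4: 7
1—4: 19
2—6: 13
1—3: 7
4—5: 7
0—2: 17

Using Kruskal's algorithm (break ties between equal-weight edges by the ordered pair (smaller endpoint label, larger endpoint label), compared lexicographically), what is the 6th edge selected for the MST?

1-7

Sort edges by weight, then run Kruskal:
0—1 (4): add — endpoints in different components.
2—7 (5): add — endpoints in different components.
1—3 (7): add — endpoints in different components.
2—4 (7): add — endpoints in different components.
4—5 (7): add — endpoints in different components.
1—7 (12): add — endpoints in different components.
2—6 (13): add — endpoints in different components.
The 6th edge added is 1—7.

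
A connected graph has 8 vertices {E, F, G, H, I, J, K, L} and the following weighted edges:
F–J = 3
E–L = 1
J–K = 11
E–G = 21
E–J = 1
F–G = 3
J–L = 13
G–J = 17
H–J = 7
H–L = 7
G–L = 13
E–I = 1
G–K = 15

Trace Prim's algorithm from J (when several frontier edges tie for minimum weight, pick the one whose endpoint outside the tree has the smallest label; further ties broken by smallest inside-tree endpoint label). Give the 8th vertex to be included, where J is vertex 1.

Prim's algorithm from J:
Step 1: frontier [E–J 1, F–J 3, H–J 7, J–K 11, J–L 13, G–J 17] → take E–J (1); add E.
Step 2: frontier [E–I 1, E–L 1, E–G 21, F–J 3, H–J 7, J–K 11, J–L 13, G–J 17] → take E–I (1); add I.
Step 3: frontier [E–L 1, E–G 21, F–J 3, H–J 7, J–K 11, J–L 13, G–J 17] → take E–L (1); add L.
Step 4: frontier [E–G 21, F–J 3, H–J 7, J–K 11, G–J 17, H–L 7, G–L 13] → take F–J (3); add F.
Step 5: frontier [E–G 21, F–G 3, H–J 7, J–K 11, G–J 17, H–L 7, G–L 13] → take F–G (3); add G.
Step 6: frontier [G–K 15, H–J 7, J–K 11, H–L 7] → take H–J (7); add H.
Step 7: frontier [G–K 15, J–K 11] → take J–K (11); add K.
Vertex order: J, E, I, L, F, G, H, K. The 8th vertex is K.

K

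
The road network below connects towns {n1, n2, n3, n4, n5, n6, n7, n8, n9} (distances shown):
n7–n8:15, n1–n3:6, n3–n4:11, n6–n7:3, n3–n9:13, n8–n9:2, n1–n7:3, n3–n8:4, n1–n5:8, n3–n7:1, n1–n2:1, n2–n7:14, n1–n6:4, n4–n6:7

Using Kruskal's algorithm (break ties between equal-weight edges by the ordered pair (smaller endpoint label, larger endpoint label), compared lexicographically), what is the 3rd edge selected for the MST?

n8-n9

Kruskal: consider edges lightest-first.
n1–n2 (1): add — endpoints in different components.
n3–n7 (1): add — endpoints in different components.
n8–n9 (2): add — endpoints in different components.
n1–n7 (3): add — endpoints in different components.
n6–n7 (3): add — endpoints in different components.
n1–n6 (4): skip — n1 and n6 already connected.
n3–n8 (4): add — endpoints in different components.
n1–n3 (6): skip — n1 and n3 already connected.
n4–n6 (7): add — endpoints in different components.
n1–n5 (8): add — endpoints in different components.
The 3rd edge added is n8–n9.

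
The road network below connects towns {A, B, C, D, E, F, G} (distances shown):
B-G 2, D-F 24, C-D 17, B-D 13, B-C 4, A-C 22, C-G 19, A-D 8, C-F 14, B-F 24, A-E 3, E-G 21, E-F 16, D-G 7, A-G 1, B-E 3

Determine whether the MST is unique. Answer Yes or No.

No

Kruskal's algorithm — process edges by increasing weight (ties by edge label):
A-G (1): add — endpoints in different components.
B-G (2): add — endpoints in different components.
A-E (3): add — endpoints in different components.
B-E (3): skip — B and E already connected.
B-C (4): add — endpoints in different components.
D-G (7): add — endpoints in different components.
A-D (8): skip — A and D already connected.
B-D (13): skip — B and D already connected.
C-F (14): add — endpoints in different components.
Non-tree edge B-E has weight 3, equal to the heaviest edge on its tree cycle — swapping gives another MST of the same weight. Not unique.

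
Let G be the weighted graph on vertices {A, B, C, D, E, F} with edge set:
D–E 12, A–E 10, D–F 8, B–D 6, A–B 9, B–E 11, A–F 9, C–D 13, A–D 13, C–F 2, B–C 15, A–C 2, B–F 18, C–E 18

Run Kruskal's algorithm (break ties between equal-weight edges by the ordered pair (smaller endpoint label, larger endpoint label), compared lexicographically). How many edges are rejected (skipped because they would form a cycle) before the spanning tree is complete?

Kruskal's algorithm — process edges by increasing weight (ties by edge label):
A–C (2): add — endpoints in different components.
C–F (2): add — endpoints in different components.
B–D (6): add — endpoints in different components.
D–F (8): add — endpoints in different components.
A–B (9): skip — A and B already connected.
A–F (9): skip — A and F already connected.
A–E (10): add — endpoints in different components.
Edges rejected before the tree was complete: 2.

2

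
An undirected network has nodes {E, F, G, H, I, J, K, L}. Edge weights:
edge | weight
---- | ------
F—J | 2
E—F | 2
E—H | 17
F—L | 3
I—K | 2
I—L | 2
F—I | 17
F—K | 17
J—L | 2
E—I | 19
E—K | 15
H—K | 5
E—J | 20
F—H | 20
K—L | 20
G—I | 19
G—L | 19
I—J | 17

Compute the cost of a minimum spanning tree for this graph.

34

Prim, starting at G.
Step 1: cheapest edge leaving the tree is G—I (19); add I.
Step 2: cheapest edge leaving the tree is I—K (2); add K.
Step 3: cheapest edge leaving the tree is I—L (2); add L.
Step 4: cheapest edge leaving the tree is J—L (2); add J.
Step 5: cheapest edge leaving the tree is F—J (2); add F.
Step 6: cheapest edge leaving the tree is E—F (2); add E.
Step 7: cheapest edge leaving the tree is H—K (5); add H.
MST edges: G—I, I—K, I—L, J—L, F—J, E—F, H—K; total weight 19+2+2+2+2+2+5 = 34.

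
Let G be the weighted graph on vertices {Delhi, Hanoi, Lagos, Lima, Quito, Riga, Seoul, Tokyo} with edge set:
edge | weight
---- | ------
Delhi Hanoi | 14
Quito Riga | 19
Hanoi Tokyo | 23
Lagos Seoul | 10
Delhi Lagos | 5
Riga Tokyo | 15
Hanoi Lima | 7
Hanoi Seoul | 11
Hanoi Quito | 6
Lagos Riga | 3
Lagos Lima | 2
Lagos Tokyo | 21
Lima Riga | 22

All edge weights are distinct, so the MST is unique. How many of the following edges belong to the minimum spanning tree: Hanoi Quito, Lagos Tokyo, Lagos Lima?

2

Kruskal's algorithm — process edges by increasing weight (ties by edge label):
Lagos Lima (2): add — endpoints in different components.
Lagos Riga (3): add — endpoints in different components.
Delhi Lagos (5): add — endpoints in different components.
Hanoi Quito (6): add — endpoints in different components.
Hanoi Lima (7): add — endpoints in different components.
Lagos Seoul (10): add — endpoints in different components.
Hanoi Seoul (11): skip — Hanoi and Seoul already connected.
Delhi Hanoi (14): skip — Delhi and Hanoi already connected.
Riga Tokyo (15): add — endpoints in different components.
MST edge set: {Lagos Lima, Lagos Riga, Delhi Lagos, Hanoi Quito, Hanoi Lima, Lagos Seoul, Riga Tokyo}.
Of the listed edges, {Hanoi Quito, Lagos Lima} are in the MST → 2.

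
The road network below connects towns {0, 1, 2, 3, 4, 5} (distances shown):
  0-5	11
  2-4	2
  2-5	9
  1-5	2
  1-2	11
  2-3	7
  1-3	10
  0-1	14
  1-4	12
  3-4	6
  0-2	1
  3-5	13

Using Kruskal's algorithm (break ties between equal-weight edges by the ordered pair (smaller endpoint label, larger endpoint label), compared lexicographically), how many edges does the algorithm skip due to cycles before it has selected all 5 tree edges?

Sort edges by weight, then run Kruskal:
0-2 (1): add — endpoints in different components.
1-5 (2): add — endpoints in different components.
2-4 (2): add — endpoints in different components.
3-4 (6): add — endpoints in different components.
2-3 (7): skip — 2 and 3 already connected.
2-5 (9): add — endpoints in different components.
Edges rejected before the tree was complete: 1.

1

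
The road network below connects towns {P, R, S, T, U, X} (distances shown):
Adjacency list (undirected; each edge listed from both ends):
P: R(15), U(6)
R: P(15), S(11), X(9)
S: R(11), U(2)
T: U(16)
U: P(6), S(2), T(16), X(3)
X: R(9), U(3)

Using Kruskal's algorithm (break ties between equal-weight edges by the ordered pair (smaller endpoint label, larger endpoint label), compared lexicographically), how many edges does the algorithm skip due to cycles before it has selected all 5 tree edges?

2

Sort edges by weight, then run Kruskal:
S–U (2): add. Components now {S,U} {T} {R} {X} {P}
U–X (3): add. Components now {S,U,X} {T} {R} {P}
P–U (6): add. Components now {P,S,U,X} {T} {R}
R–X (9): add. Components now {P,R,S,U,X} {T}
R–S (11): skip — S and R already connected.
P–R (15): skip — R and P already connected.
T–U (16): add. Components now {P,R,S,T,U,X}
Edges rejected before the tree was complete: 2.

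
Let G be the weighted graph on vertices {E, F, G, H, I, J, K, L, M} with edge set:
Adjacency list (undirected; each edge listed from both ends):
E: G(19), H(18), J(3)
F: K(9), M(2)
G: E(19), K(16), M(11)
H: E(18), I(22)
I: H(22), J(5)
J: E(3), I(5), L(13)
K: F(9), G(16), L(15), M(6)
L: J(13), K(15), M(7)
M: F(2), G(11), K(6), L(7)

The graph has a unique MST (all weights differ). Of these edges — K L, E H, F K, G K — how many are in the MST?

1

Kruskal's algorithm — process edges by increasing weight (ties by edge label):
F M (2): add — endpoints in different components.
E J (3): add — endpoints in different components.
I J (5): add — endpoints in different components.
K M (6): add — endpoints in different components.
L M (7): add — endpoints in different components.
F K (9): skip — F and K already connected.
G M (11): add — endpoints in different components.
J L (13): add — endpoints in different components.
K L (15): skip — K and L already connected.
G K (16): skip — G and K already connected.
E H (18): add — endpoints in different components.
MST edge set: {F M, E J, I J, K M, L M, G M, J L, E H}.
Of the listed edges, {E H} are in the MST → 1.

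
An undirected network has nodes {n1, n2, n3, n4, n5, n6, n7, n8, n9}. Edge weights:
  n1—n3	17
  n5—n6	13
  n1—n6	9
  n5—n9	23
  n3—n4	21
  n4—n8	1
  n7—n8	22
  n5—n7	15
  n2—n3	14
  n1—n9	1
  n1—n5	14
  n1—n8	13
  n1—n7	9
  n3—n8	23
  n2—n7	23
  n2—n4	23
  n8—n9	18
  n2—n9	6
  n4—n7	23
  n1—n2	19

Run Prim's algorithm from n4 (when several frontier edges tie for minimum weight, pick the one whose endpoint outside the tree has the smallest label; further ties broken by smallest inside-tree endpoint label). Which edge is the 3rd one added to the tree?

n1-n9

Prim's algorithm from n4:
Step 1: cheapest edge leaving the tree is n4—n8 (1); add n8.
Step 2: cheapest edge leaving the tree is n1—n8 (13); add n1.
Step 3: cheapest edge leaving the tree is n1—n9 (1); add n9.
Step 4: cheapest edge leaving the tree is n2—n9 (6); add n2.
Step 5: cheapest edge leaving the tree is n1—n6 (9); add n6.
Step 6: cheapest edge leaving the tree is n1—n7 (9); add n7.
Step 7: cheapest edge leaving the tree is n5—n6 (13); add n5.
Step 8: cheapest edge leaving the tree is n2—n3 (14); add n3.
The 3rd edge added is n1—n9.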